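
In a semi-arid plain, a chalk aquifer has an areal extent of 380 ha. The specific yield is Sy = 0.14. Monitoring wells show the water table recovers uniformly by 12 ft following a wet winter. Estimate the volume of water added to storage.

A = 380 ha = 3.8 × 10^6 m²
Δh = 12 ft = 3.658 m
ΔV = Sy × A × Δh = 0.14 × 3.8 × 10^6 m² × 3.658 m = 1.946 × 10^6 m³

ΔV ≈ 1.95 × 10^6 m³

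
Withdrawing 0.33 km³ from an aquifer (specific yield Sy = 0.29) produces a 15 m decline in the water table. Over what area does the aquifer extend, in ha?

A ≈ 7590 ha

ΔV = 0.33 km³ = 3.3 × 10^8 m³
A = ΔV / (Sy × Δh) = 3.3 × 10^8 / (0.29 × 15) = 7.586 × 10^7 m²
A = 7.586 × 10^7 m² = 7586 ha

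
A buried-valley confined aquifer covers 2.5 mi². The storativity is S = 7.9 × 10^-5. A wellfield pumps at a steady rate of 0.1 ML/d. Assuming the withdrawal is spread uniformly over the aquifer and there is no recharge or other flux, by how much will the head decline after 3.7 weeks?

A = 2.5 mi² = 6.475 × 10^6 m²
Q = 0.1 ML/d = 100 m³/d
t = 3.7 weeks = 25.9 d
ΔV = Q × t = 100 m³/d × 25.9 d = 2590 m³
Δh = ΔV / (S × A) = 2590 / (7.9 × 10^-5 × 6.475 × 10^6) = 5.063 m

Δh ≈ 5.06 m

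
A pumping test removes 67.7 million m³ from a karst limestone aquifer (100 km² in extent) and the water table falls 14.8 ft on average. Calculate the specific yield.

A = 100 km² = 1 × 10^8 m²
Δh = 14.8 ft = 4.511 m
ΔV = 67.7 million m³ = 6.77 × 10^7 m³
Sy = ΔV / (A × Δh) = 6.77 × 10^7 m³ / (1 × 10^8 m² × 4.511 m) = 0.1501

Sy ≈ 0.15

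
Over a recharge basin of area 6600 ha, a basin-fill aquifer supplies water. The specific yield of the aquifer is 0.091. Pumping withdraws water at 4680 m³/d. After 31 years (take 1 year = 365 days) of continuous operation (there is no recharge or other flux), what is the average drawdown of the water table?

Δh ≈ 8.82 m

A = 6600 ha = 6.6 × 10^7 m²
t = 31 years = 11320 d
ΔV = Q × t = 4680 m³/d × 11320 d = 5.295 × 10^7 m³
Δh = ΔV / (Sy × A) = 5.295 × 10^7 / (0.091 × 6.6 × 10^7) = 8.817 m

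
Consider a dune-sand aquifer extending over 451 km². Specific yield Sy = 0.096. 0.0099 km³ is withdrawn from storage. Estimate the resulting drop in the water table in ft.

Δh ≈ 0.75 ft

A = 451 km² = 4.51 × 10^8 m²
ΔV = 0.0099 km³ = 9.9 × 10^6 m³
Δh = ΔV / (Sy × A) = 9.9 × 10^6 m³ / (0.096 × 4.51 × 10^8 m²) = 0.2287 m
Δh = 0.2287 m = 0.7502 ft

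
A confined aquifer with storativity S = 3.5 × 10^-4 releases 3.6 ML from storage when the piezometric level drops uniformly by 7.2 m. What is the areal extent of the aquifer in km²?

A ≈ 1.43 km²

ΔV = 3.6 ML = 3600 m³
A = ΔV / (S × Δh) = 3600 / (3.5 × 10^-4 × 7.2) = 1.429 × 10^6 m²
A = 1.429 × 10^6 m² = 1.429 km²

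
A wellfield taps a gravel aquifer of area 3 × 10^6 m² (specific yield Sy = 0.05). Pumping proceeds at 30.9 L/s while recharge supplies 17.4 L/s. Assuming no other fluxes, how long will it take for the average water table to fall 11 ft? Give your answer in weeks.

Δh = 11 ft = 3.353 m
ΔV = Sy × A × Δh = 0.05 × 3 × 10^6 × 3.353 = 5.029 × 10^5 m³
Net withdrawal = 30.9 − 17.4 = 13.5 L/s = 1166 m³/d
t = ΔV / Q = 5.029 × 10^5 m³ / 1166 m³/d = 431.2 d
t = 431.2 d ≈ 61.6 weeks

t ≈ 61.6 weeks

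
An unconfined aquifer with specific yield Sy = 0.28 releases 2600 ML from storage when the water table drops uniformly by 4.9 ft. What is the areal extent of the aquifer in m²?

A ≈ 6.22 × 10^6 m²

Δh = 4.9 ft = 1.494 m
ΔV = 2600 ML = 2.6 × 10^6 m³
A = ΔV / (Sy × Δh) = 2.6 × 10^6 / (0.28 × 1.494) = 6.217 × 10^6 m²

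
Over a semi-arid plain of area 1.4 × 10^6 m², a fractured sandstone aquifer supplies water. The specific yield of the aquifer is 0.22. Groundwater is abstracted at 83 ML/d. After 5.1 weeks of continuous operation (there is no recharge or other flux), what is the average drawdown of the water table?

Q = 83 ML/d = 83000 m³/d
t = 5.1 weeks = 35.7 d
ΔV = Q × t = 83000 m³/d × 35.7 d = 2.963 × 10^6 m³
Δh = ΔV / (Sy × A) = 2.963 × 10^6 / (0.22 × 1.4 × 10^6) = 9.62 m

Δh ≈ 9.62 m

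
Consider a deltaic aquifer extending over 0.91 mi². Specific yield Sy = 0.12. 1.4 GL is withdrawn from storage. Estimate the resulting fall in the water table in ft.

A = 0.91 mi² = 2.357 × 10^6 m²
ΔV = 1.4 GL = 1.4 × 10^6 m³
Δh = ΔV / (Sy × A) = 1.4 × 10^6 m³ / (0.12 × 2.357 × 10^6 m²) = 4.95 m
Δh = 4.95 m = 16.24 ft

Δh ≈ 16.2 ft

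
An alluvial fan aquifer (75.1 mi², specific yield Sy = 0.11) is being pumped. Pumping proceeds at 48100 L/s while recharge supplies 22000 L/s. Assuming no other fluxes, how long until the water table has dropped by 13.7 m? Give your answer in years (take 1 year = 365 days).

A = 75.1 mi² = 1.945 × 10^8 m²
ΔV = Sy × A × Δh = 0.11 × 1.945 × 10^8 × 13.7 = 2.931 × 10^8 m³
Net withdrawal = 48100 − 22000 = 26100 L/s = 2.255 × 10^6 m³/d
t = ΔV / Q = 2.931 × 10^8 m³ / 2.255 × 10^6 m³/d = 130 d
t = 130 d ≈ 0.3561 years

t ≈ 0.356 years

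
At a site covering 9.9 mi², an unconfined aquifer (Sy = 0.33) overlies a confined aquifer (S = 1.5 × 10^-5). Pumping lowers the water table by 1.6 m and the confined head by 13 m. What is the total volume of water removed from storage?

A = 9.9 mi² = 2.564 × 10^7 m²
Unconfined: ΔV_u = Sy × A × Δh_u = 0.33 × 2.564 × 10^7 × 1.6 = 1.354 × 10^7 m³
Confined: ΔV_c = S × A × Δh_c = 1.5 × 10^-5 × 2.564 × 10^7 × 13 = 5000 m³
Total ΔV = 1.354 × 10^7 + 5000 = 1.354 × 10^7 m³

ΔV ≈ 1.35 × 10^7 m³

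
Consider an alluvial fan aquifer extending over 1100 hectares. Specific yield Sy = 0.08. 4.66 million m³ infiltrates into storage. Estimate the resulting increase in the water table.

A = 1100 hectares = 1.1 × 10^7 m²
ΔV = 4.66 million m³ = 4.66 × 10^6 m³
Δh = ΔV / (Sy × A) = 4.66 × 10^6 m³ / (0.08 × 1.1 × 10^7 m²) = 5.295 m

Δh ≈ 5.3 m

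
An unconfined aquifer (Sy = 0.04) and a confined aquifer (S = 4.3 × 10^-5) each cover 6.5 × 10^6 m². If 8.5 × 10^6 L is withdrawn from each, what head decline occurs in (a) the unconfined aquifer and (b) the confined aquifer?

ΔV = 8.5 × 10^6 L = 8500 m³
Unconfined: Δh_u = ΔV/(Sy·A) = 8500/(0.04 × 6.5 × 10^6) = 0.03269 m
Confined: Δh_c = ΔV/(S·A) = 8500/(4.3 × 10^-5 × 6.5 × 10^6) = 30.41 m

Δh_u ≈ 0.0327 m; Δh_c ≈ 30.4 m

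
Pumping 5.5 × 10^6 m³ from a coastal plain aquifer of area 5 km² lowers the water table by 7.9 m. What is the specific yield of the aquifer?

Sy ≈ 0.14

A = 5 km² = 5 × 10^6 m²
Sy = ΔV / (A × Δh) = 5.5 × 10^6 m³ / (5 × 10^6 m² × 7.9 m) = 0.1392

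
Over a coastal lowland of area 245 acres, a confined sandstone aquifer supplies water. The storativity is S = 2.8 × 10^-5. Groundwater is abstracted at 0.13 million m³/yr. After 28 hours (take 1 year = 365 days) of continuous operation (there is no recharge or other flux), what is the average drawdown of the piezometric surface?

A = 245 acres = 9.915 × 10^5 m²
Q = 0.13 million m³/yr = 356.2 m³/d
t = 28 hours = 1.167 d
ΔV = Q × t = 356.2 m³/d × 1.167 d = 415.5 m³
Δh = ΔV / (S × A) = 415.5 / (2.8 × 10^-5 × 9.915 × 10^5) = 14.97 m

Δh ≈ 15 m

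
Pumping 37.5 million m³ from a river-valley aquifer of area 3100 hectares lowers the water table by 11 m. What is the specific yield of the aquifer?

A = 3100 hectares = 3.1 × 10^7 m²
ΔV = 37.5 million m³ = 3.75 × 10^7 m³
Sy = ΔV / (A × Δh) = 3.75 × 10^7 m³ / (3.1 × 10^7 m² × 11 m) = 0.11

Sy ≈ 0.11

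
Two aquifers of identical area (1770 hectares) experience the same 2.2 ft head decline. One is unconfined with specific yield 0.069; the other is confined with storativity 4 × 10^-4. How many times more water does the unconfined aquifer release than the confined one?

ΔV_u / ΔV_c ≈ 172

A = 1770 hectares = 1.77 × 10^7 m²
Δh = 2.2 ft = 0.6706 m
Unconfined: ΔV_u = Sy × A × Δh = 0.069 × 1.77 × 10^7 × 0.6706 = 8.19 × 10^5 m³
Confined: ΔV_c = S × A × Δh = 4 × 10^-4 × 1.77 × 10^7 × 0.6706 = 4748 m³
Ratio = ΔV_u / ΔV_c = Sy / S = 0.069 / 4 × 10^-4 = 172.5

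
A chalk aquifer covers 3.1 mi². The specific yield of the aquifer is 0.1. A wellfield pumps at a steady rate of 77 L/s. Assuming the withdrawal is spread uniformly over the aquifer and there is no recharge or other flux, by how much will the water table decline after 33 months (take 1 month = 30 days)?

Δh ≈ 8.2 m

A = 3.1 mi² = 8.029 × 10^6 m²
Q = 77 L/s = 6653 m³/d
t = 33 months = 990 d
ΔV = Q × t = 6653 m³/d × 990 d = 6.586 × 10^6 m³
Δh = ΔV / (Sy × A) = 6.586 × 10^6 / (0.1 × 8.029 × 10^6) = 8.203 m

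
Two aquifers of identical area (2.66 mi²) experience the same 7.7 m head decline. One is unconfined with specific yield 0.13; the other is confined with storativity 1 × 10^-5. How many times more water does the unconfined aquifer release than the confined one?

A = 2.66 mi² = 6.889 × 10^6 m²
Unconfined: ΔV_u = Sy × A × Δh = 0.13 × 6.889 × 10^6 × 7.7 = 6.896 × 10^6 m³
Confined: ΔV_c = S × A × Δh = 1 × 10^-5 × 6.889 × 10^6 × 7.7 = 530.5 m³
Ratio = ΔV_u / ΔV_c = Sy / S = 0.13 / 1 × 10^-5 = 13000

ΔV_u / ΔV_c ≈ 13000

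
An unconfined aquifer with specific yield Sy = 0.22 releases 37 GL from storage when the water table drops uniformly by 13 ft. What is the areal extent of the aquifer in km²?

Δh = 13 ft = 3.962 m
ΔV = 37 GL = 3.7 × 10^7 m³
A = ΔV / (Sy × Δh) = 3.7 × 10^7 / (0.22 × 3.962) = 4.244 × 10^7 m²
A = 4.244 × 10^7 m² = 42.44 km²

A ≈ 42.4 km²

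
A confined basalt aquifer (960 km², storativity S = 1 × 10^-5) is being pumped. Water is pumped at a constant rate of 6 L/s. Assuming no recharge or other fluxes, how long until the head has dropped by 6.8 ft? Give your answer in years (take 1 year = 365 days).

A = 960 km² = 9.6 × 10^8 m²
Δh = 6.8 ft = 2.073 m
ΔV = S × A × Δh = 1 × 10^-5 × 9.6 × 10^8 × 2.073 = 19900 m³
Q = 6 L/s = 518.4 m³/d
t = ΔV / Q = 19900 m³ / 518.4 m³/d = 38.38 d
t = 38.38 d ≈ 0.1052 years

t ≈ 0.105 years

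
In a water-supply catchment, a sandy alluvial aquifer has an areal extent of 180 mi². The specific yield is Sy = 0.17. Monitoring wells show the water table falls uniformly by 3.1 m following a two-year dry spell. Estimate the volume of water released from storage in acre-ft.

ΔV ≈ 1.99 × 10^5 acre-ft

A = 180 mi² = 4.662 × 10^8 m²
ΔV = Sy × A × Δh = 0.17 × 4.662 × 10^8 m² × 3.1 m = 2.457 × 10^8 m³
ΔV = 2.457 × 10^8 m³ = 1.992 × 10^5 acre-ft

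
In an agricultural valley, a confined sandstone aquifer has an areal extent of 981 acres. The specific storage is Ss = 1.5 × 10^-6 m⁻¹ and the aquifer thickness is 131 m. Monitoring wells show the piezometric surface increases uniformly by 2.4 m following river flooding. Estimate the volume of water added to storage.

ΔV ≈ 1870 m³

S = Ss × b = 1.5 × 10^-6 m⁻¹ × 131 m = 1.965 × 10^-4
A = 981 acres = 3.97 × 10^6 m²
ΔV = S × A × Δh = 1.965 × 10^-4 × 3.97 × 10^6 m² × 2.4 m = 1872 m³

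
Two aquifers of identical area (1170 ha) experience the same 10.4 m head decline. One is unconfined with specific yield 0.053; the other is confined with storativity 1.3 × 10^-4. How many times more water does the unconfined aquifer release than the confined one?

ΔV_u / ΔV_c ≈ 408

A = 1170 ha = 1.17 × 10^7 m²
Unconfined: ΔV_u = Sy × A × Δh = 0.053 × 1.17 × 10^7 × 10.4 = 6.449 × 10^6 m³
Confined: ΔV_c = S × A × Δh = 1.3 × 10^-4 × 1.17 × 10^7 × 10.4 = 15820 m³
Ratio = ΔV_u / ΔV_c = Sy / S = 0.053 / 1.3 × 10^-4 = 407.7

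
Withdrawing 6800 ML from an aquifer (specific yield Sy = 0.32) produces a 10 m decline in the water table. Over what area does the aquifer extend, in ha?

ΔV = 6800 ML = 6.8 × 10^6 m³
A = ΔV / (Sy × Δh) = 6.8 × 10^6 / (0.32 × 10) = 2.125 × 10^6 m²
A = 2.125 × 10^6 m² = 212.5 ha

A ≈ 212 ha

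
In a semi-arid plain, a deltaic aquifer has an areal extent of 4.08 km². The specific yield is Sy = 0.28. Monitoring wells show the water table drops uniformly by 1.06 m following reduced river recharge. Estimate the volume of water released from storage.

ΔV ≈ 1.21 × 10^6 m³

A = 4.08 km² = 4.08 × 10^6 m²
ΔV = Sy × A × Δh = 0.28 × 4.08 × 10^6 m² × 1.06 m = 1.211 × 10^6 m³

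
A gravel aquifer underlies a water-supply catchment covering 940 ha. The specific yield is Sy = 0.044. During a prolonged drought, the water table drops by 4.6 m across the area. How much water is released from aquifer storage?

ΔV ≈ 1.9 × 10^6 m³

A = 940 ha = 9.4 × 10^6 m²
ΔV = Sy × A × Δh = 0.044 × 9.4 × 10^6 m² × 4.6 m = 1.903 × 10^6 m³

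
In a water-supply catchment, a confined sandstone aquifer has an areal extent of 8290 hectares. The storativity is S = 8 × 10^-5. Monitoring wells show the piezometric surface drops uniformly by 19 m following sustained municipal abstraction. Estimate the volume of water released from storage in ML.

A = 8290 hectares = 8.29 × 10^7 m²
ΔV = S × A × Δh = 8 × 10^-5 × 8.29 × 10^7 m² × 19 m = 1.26 × 10^5 m³
ΔV = 1.26 × 10^5 m³ = 126 ML

ΔV ≈ 126 ML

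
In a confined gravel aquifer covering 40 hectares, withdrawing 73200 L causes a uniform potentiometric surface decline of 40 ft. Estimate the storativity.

A = 40 hectares = 4 × 10^5 m²
Δh = 40 ft = 12.19 m
ΔV = 73200 L = 73.2 m³
S = ΔV / (A × Δh) = 73.2 m³ / (4 × 10^5 m² × 12.19 m) = 1.501 × 10^-5

S ≈ 1.5 × 10^-5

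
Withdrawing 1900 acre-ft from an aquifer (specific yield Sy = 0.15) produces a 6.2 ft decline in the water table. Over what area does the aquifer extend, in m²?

A ≈ 8.27 × 10^6 m²

Δh = 6.2 ft = 1.89 m
ΔV = 1900 acre-ft = 2.344 × 10^6 m³
A = ΔV / (Sy × Δh) = 2.344 × 10^6 / (0.15 × 1.89) = 8.268 × 10^6 m²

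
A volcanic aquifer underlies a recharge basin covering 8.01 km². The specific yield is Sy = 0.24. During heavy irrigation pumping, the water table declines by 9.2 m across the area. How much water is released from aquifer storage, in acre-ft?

A = 8.01 km² = 8.01 × 10^6 m²
ΔV = Sy × A × Δh = 0.24 × 8.01 × 10^6 m² × 9.2 m = 1.769 × 10^7 m³
ΔV = 1.769 × 10^7 m³ = 14340 acre-ft

ΔV ≈ 14300 acre-ft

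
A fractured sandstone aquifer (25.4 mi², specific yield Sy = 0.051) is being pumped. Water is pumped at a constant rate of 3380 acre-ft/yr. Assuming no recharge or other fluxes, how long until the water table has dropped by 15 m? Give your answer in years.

t ≈ 12.1 years

A = 25.4 mi² = 6.579 × 10^7 m²
ΔV = Sy × A × Δh = 0.051 × 6.579 × 10^7 × 15 = 5.033 × 10^7 m³
Q = 3380 acre-ft/yr = 11420 m³/d
t = ΔV / Q = 5.033 × 10^7 m³ / 11420 m³/d = 4406 d
t = 4406 d ≈ 12.07 years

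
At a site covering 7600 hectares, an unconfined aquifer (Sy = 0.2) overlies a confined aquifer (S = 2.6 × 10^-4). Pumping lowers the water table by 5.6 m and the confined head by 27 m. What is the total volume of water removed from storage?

A = 7600 hectares = 7.6 × 10^7 m²
Unconfined: ΔV_u = Sy × A × Δh_u = 0.2 × 7.6 × 10^7 × 5.6 = 8.512 × 10^7 m³
Confined: ΔV_c = S × A × Δh_c = 2.6 × 10^-4 × 7.6 × 10^7 × 27 = 5.335 × 10^5 m³
Total ΔV = 8.512 × 10^7 + 5.335 × 10^5 = 8.565 × 10^7 m³

ΔV ≈ 8.57 × 10^7 m³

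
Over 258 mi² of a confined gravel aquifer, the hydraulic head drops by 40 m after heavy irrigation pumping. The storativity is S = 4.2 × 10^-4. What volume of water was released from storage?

ΔV ≈ 1.12 × 10^7 m³

A = 258 mi² = 6.682 × 10^8 m²
ΔV = S × A × Δh = 4.2 × 10^-4 × 6.682 × 10^8 m² × 40 m = 1.123 × 10^7 m³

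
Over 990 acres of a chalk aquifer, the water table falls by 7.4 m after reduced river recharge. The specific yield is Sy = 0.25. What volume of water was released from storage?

ΔV ≈ 7.41 × 10^6 m³

A = 990 acres = 4.006 × 10^6 m²
ΔV = Sy × A × Δh = 0.25 × 4.006 × 10^6 m² × 7.4 m = 7.412 × 10^6 m³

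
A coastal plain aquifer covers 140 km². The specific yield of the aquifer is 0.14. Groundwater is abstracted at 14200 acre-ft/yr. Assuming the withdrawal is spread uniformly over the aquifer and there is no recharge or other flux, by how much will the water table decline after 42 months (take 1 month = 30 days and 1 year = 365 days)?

A = 140 km² = 1.4 × 10^8 m²
Q = 14200 acre-ft/yr = 47990 m³/d
t = 42 months = 1260 d
ΔV = Q × t = 47990 m³/d × 1260 d = 6.046 × 10^7 m³
Δh = ΔV / (Sy × A) = 6.046 × 10^7 / (0.14 × 1.4 × 10^8) = 3.085 m

Δh ≈ 3.08 m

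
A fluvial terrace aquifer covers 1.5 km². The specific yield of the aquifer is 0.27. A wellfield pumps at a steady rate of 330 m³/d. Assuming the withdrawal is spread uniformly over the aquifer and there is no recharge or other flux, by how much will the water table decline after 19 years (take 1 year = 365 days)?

A = 1.5 km² = 1.5 × 10^6 m²
t = 19 years = 6935 d
ΔV = Q × t = 330 m³/d × 6935 d = 2.289 × 10^6 m³
Δh = ΔV / (Sy × A) = 2.289 × 10^6 / (0.27 × 1.5 × 10^6) = 5.651 m

Δh ≈ 5.65 m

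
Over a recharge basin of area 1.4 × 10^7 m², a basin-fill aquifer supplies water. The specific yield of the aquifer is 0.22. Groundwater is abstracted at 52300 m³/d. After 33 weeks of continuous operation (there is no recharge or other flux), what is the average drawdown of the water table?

t = 33 weeks = 231 d
ΔV = Q × t = 52300 m³/d × 231 d = 1.208 × 10^7 m³
Δh = ΔV / (Sy × A) = 1.208 × 10^7 / (0.22 × 1.4 × 10^7) = 3.922 m

Δh ≈ 3.92 m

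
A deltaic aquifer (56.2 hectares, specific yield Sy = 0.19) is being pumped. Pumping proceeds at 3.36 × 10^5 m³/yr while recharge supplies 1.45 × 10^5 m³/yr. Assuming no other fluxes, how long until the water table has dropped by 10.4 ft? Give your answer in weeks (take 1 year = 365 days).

A = 56.2 hectares = 5.62 × 10^5 m²
Δh = 10.4 ft = 3.17 m
ΔV = Sy × A × Δh = 0.19 × 5.62 × 10^5 × 3.17 = 3.385 × 10^5 m³
Net withdrawal = 3.36 × 10^5 − 1.45 × 10^5 = 1.91 × 10^5 m³/yr = 523.3 m³/d
t = ΔV / Q = 3.385 × 10^5 m³ / 523.3 m³/d = 646.8 d
t = 646.8 d ≈ 92.41 weeks

t ≈ 92.4 weeks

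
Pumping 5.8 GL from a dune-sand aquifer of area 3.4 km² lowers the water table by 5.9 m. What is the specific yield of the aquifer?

A = 3.4 km² = 3.4 × 10^6 m²
ΔV = 5.8 GL = 5.8 × 10^6 m³
Sy = ΔV / (A × Δh) = 5.8 × 10^6 m³ / (3.4 × 10^6 m² × 5.9 m) = 0.2891

Sy ≈ 0.29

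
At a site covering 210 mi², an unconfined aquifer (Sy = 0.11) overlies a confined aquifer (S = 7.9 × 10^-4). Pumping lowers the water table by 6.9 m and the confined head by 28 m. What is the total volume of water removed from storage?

ΔV ≈ 4.25 × 10^8 m³

A = 210 mi² = 5.439 × 10^8 m²
Unconfined: ΔV_u = Sy × A × Δh_u = 0.11 × 5.439 × 10^8 × 6.9 = 4.128 × 10^8 m³
Confined: ΔV_c = S × A × Δh_c = 7.9 × 10^-4 × 5.439 × 10^8 × 28 = 1.203 × 10^7 m³
Total ΔV = 4.128 × 10^8 + 1.203 × 10^7 = 4.248 × 10^8 m³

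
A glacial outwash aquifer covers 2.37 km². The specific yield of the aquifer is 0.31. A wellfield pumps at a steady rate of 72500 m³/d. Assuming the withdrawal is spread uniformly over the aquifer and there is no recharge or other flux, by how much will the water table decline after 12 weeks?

A = 2.37 km² = 2.37 × 10^6 m²
t = 12 weeks = 84 d
ΔV = Q × t = 72500 m³/d × 84 d = 6.09 × 10^6 m³
Δh = ΔV / (Sy × A) = 6.09 × 10^6 / (0.31 × 2.37 × 10^6) = 8.289 m

Δh ≈ 8.29 m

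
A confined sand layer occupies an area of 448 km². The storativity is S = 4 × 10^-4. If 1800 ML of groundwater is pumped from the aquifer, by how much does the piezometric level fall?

Δh ≈ 10 m

A = 448 km² = 4.48 × 10^8 m²
ΔV = 1800 ML = 1.8 × 10^6 m³
Δh = ΔV / (S × A) = 1.8 × 10^6 m³ / (4 × 10^-4 × 4.48 × 10^8 m²) = 10.04 m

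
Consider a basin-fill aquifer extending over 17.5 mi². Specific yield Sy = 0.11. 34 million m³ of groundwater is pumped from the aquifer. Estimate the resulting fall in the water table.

A = 17.5 mi² = 4.532 × 10^7 m²
ΔV = 34 million m³ = 3.4 × 10^7 m³
Δh = ΔV / (Sy × A) = 3.4 × 10^7 m³ / (0.11 × 4.532 × 10^7 m²) = 6.819 m

Δh ≈ 6.82 m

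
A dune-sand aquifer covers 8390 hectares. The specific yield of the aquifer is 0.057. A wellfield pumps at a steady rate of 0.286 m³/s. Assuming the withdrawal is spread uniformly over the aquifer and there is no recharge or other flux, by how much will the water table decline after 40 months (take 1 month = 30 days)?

Δh ≈ 6.2 m

A = 8390 hectares = 8.39 × 10^7 m²
Q = 0.286 m³/s = 24710 m³/d
t = 40 months = 1200 d
ΔV = Q × t = 24710 m³/d × 1200 d = 2.965 × 10^7 m³
Δh = ΔV / (Sy × A) = 2.965 × 10^7 / (0.057 × 8.39 × 10^7) = 6.2 m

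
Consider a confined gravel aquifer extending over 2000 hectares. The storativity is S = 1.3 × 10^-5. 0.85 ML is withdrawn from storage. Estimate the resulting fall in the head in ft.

A = 2000 hectares = 2 × 10^7 m²
ΔV = 0.85 ML = 850 m³
Δh = ΔV / (S × A) = 850 m³ / (1.3 × 10^-5 × 2 × 10^7 m²) = 3.269 m
Δh = 3.269 m = 10.73 ft

Δh ≈ 10.7 ft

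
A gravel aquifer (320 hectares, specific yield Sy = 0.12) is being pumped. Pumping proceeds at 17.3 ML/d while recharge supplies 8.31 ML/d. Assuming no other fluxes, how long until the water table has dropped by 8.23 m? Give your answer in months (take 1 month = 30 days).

A = 320 hectares = 3.2 × 10^6 m²
ΔV = Sy × A × Δh = 0.12 × 3.2 × 10^6 × 8.23 = 3.16 × 10^6 m³
Net withdrawal = 17.3 − 8.31 = 8.99 ML/d = 8990 m³/d
t = ΔV / Q = 3.16 × 10^6 m³ / 8990 m³/d = 351.5 d
t = 351.5 d ≈ 11.72 months

t ≈ 11.7 months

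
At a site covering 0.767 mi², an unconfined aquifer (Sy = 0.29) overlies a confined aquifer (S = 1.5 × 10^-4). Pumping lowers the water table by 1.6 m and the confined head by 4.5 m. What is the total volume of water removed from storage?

ΔV ≈ 9.23 × 10^5 m³

A = 0.767 mi² = 1.987 × 10^6 m²
Unconfined: ΔV_u = Sy × A × Δh_u = 0.29 × 1.987 × 10^6 × 1.6 = 9.217 × 10^5 m³
Confined: ΔV_c = S × A × Δh_c = 1.5 × 10^-4 × 1.987 × 10^6 × 4.5 = 1341 m³
Total ΔV = 9.217 × 10^5 + 1341 = 9.231 × 10^5 m³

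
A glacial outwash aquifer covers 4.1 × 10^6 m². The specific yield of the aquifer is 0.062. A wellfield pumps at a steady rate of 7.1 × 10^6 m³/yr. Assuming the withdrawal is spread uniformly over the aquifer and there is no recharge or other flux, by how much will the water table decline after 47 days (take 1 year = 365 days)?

Δh ≈ 3.6 m

Q = 7.1 × 10^6 m³/yr = 19450 m³/d
ΔV = Q × t = 19450 m³/d × 47 d = 9.142 × 10^5 m³
Δh = ΔV / (Sy × A) = 9.142 × 10^5 / (0.062 × 4.1 × 10^6) = 3.597 m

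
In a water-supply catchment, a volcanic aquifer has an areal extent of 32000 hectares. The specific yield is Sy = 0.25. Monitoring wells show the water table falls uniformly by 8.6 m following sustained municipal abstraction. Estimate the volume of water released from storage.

ΔV ≈ 6.88 × 10^8 m³

A = 32000 hectares = 3.2 × 10^8 m²
ΔV = Sy × A × Δh = 0.25 × 3.2 × 10^8 m² × 8.6 m = 6.88 × 10^8 m³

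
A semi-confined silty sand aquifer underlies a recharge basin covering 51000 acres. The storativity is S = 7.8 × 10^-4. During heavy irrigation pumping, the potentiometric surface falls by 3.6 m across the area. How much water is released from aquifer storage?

ΔV ≈ 5.8 × 10^5 m³

A = 51000 acres = 2.064 × 10^8 m²
ΔV = S × A × Δh = 7.8 × 10^-4 × 2.064 × 10^8 m² × 3.6 m = 5.795 × 10^5 m³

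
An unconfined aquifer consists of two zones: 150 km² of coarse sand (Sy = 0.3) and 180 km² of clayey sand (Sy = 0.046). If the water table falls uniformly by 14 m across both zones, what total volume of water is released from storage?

ΔV ≈ 7.46 × 10^8 m³

A₁ = 150 km² = 1.5 × 10^8 m²; A₂ = 180 km² = 1.8 × 10^8 m²
ΔV₁ = 0.3 × 1.5 × 10^8 × 14 = 6.3 × 10^8 m³
ΔV₂ = 0.046 × 1.8 × 10^8 × 14 = 1.159 × 10^8 m³
ΔV = ΔV₁ + ΔV₂ = 7.459 × 10^8 m³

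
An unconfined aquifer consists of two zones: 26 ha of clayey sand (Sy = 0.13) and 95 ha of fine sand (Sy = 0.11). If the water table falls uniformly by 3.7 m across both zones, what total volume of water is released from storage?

ΔV ≈ 5.12 × 10^5 m³

A₁ = 26 ha = 2.6 × 10^5 m²; A₂ = 95 ha = 9.5 × 10^5 m²
ΔV₁ = 0.13 × 2.6 × 10^5 × 3.7 = 1.251 × 10^5 m³
ΔV₂ = 0.11 × 9.5 × 10^5 × 3.7 = 3.866 × 10^5 m³
ΔV = ΔV₁ + ΔV₂ = 5.117 × 10^5 m³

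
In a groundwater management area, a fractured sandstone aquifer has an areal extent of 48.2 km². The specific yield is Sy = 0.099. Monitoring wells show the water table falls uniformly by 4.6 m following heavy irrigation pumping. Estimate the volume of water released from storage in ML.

A = 48.2 km² = 4.82 × 10^7 m²
ΔV = Sy × A × Δh = 0.099 × 4.82 × 10^7 m² × 4.6 m = 2.195 × 10^7 m³
ΔV = 2.195 × 10^7 m³ = 21950 ML

ΔV ≈ 22000 ML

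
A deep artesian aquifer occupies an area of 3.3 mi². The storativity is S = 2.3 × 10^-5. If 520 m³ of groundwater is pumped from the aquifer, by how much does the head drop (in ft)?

A = 3.3 mi² = 8.547 × 10^6 m²
Δh = ΔV / (S × A) = 520 m³ / (2.3 × 10^-5 × 8.547 × 10^6 m²) = 2.645 m
Δh = 2.645 m = 8.679 ft

Δh ≈ 8.68 ft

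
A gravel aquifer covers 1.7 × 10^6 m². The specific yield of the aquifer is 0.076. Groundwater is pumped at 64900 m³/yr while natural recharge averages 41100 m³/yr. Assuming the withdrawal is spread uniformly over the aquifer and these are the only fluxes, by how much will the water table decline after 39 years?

Net abstraction = 64900 − 41100 = 23800 m³/yr
Q_net = 23800 m³/yr = 65.21 m³/d
t = 39 years = 14240 d
ΔV = Q × t = 65.21 m³/d × 14240 d = 9.282 × 10^5 m³
Δh = ΔV / (Sy × A) = 9.282 × 10^5 / (0.076 × 1.7 × 10^6) = 7.184 m

Δh ≈ 7.18 m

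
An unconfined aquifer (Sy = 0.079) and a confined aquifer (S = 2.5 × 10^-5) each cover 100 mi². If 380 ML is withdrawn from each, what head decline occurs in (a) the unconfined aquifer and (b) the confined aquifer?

A = 100 mi² = 2.59 × 10^8 m²
ΔV = 380 ML = 3.8 × 10^5 m³
Unconfined: Δh_u = ΔV/(Sy·A) = 3.8 × 10^5/(0.079 × 2.59 × 10^8) = 0.01857 m
Confined: Δh_c = ΔV/(S·A) = 3.8 × 10^5/(2.5 × 10^-5 × 2.59 × 10^8) = 58.69 m

Δh_u ≈ 0.0186 m; Δh_c ≈ 58.7 m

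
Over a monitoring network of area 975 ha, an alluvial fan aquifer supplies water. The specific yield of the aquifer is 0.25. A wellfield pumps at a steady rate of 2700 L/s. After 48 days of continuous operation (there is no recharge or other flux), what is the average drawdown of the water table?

A = 975 ha = 9.75 × 10^6 m²
Q = 2700 L/s = 2.333 × 10^5 m³/d
ΔV = Q × t = 2.333 × 10^5 m³/d × 48 d = 1.12 × 10^7 m³
Δh = ΔV / (Sy × A) = 1.12 × 10^7 / (0.25 × 9.75 × 10^6) = 4.594 m

Δh ≈ 4.59 m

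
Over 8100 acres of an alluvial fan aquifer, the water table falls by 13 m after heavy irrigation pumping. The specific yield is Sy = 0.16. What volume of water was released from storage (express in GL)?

A = 8100 acres = 3.278 × 10^7 m²
ΔV = Sy × A × Δh = 0.16 × 3.278 × 10^7 m² × 13 m = 6.818 × 10^7 m³
ΔV = 6.818 × 10^7 m³ = 68.18 GL

ΔV ≈ 68.2 GL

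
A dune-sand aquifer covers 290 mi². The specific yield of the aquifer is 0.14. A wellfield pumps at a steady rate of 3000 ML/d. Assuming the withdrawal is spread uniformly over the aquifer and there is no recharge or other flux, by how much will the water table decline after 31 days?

Δh ≈ 0.884 m

A = 290 mi² = 7.511 × 10^8 m²
Q = 3000 ML/d = 3 × 10^6 m³/d
ΔV = Q × t = 3 × 10^6 m³/d × 31 d = 9.3 × 10^7 m³
Δh = ΔV / (Sy × A) = 9.3 × 10^7 / (0.14 × 7.511 × 10^8) = 0.8844 m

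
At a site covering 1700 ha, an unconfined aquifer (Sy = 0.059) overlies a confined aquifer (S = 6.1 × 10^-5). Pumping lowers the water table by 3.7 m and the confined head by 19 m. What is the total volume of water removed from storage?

A = 1700 ha = 1.7 × 10^7 m²
Unconfined: ΔV_u = Sy × A × Δh_u = 0.059 × 1.7 × 10^7 × 3.7 = 3.711 × 10^6 m³
Confined: ΔV_c = S × A × Δh_c = 6.1 × 10^-5 × 1.7 × 10^7 × 19 = 19700 m³
Total ΔV = 3.711 × 10^6 + 19700 = 3.731 × 10^6 m³

ΔV ≈ 3.73 × 10^6 m³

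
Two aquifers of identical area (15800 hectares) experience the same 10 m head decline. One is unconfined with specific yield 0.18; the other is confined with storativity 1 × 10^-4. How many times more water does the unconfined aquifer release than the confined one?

ΔV_u / ΔV_c ≈ 1800

A = 15800 hectares = 1.58 × 10^8 m²
Unconfined: ΔV_u = Sy × A × Δh = 0.18 × 1.58 × 10^8 × 10 = 2.844 × 10^8 m³
Confined: ΔV_c = S × A × Δh = 1 × 10^-4 × 1.58 × 10^8 × 10 = 1.58 × 10^5 m³
Ratio = ΔV_u / ΔV_c = Sy / S = 0.18 / 1 × 10^-4 = 1800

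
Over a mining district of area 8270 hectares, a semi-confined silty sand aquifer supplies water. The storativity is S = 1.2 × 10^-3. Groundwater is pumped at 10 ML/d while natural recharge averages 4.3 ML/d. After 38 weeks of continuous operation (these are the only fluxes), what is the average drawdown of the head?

Δh ≈ 15.3 m

A = 8270 hectares = 8.27 × 10^7 m²
Net abstraction = 10 − 4.3 = 5.7 ML/d
Q_net = 5.7 ML/d = 5700 m³/d
t = 38 weeks = 266 d
ΔV = Q × t = 5700 m³/d × 266 d = 1.516 × 10^6 m³
Δh = ΔV / (S × A) = 1.516 × 10^6 / (0.0012 × 8.27 × 10^7) = 15.28 m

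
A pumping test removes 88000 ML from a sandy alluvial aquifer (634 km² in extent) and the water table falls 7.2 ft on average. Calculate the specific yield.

Sy ≈ 0.063

A = 634 km² = 6.34 × 10^8 m²
Δh = 7.2 ft = 2.195 m
ΔV = 88000 ML = 8.8 × 10^7 m³
Sy = ΔV / (A × Δh) = 8.8 × 10^7 m³ / (6.34 × 10^8 m² × 2.195 m) = 0.06325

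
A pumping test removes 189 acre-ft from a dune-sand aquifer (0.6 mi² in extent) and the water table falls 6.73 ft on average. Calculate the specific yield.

A = 0.6 mi² = 1.554 × 10^6 m²
Δh = 6.73 ft = 2.051 m
ΔV = 189 acre-ft = 2.331 × 10^5 m³
Sy = ΔV / (A × Δh) = 2.331 × 10^5 m³ / (1.554 × 10^6 m² × 2.051 m) = 0.07313

Sy ≈ 0.073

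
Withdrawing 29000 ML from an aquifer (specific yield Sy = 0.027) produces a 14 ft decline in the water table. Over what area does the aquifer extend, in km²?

Δh = 14 ft = 4.267 m
ΔV = 29000 ML = 2.9 × 10^7 m³
A = ΔV / (Sy × Δh) = 2.9 × 10^7 / (0.027 × 4.267) = 2.517 × 10^8 m²
A = 2.517 × 10^8 m² = 251.7 km²

A ≈ 252 km²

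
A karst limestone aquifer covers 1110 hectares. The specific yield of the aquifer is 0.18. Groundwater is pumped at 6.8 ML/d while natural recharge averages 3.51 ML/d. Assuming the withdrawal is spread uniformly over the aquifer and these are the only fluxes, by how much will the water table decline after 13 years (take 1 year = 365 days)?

A = 1110 hectares = 1.11 × 10^7 m²
Net abstraction = 6.8 − 3.51 = 3.29 ML/d
Q_net = 3.29 ML/d = 3290 m³/d
t = 13 years = 4745 d
ΔV = Q × t = 3290 m³/d × 4745 d = 1.561 × 10^7 m³
Δh = ΔV / (Sy × A) = 1.561 × 10^7 / (0.18 × 1.11 × 10^7) = 7.813 m

Δh ≈ 7.81 m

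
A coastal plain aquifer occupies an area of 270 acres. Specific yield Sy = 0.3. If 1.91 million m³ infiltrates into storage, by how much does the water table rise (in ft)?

Δh ≈ 19.1 ft

A = 270 acres = 1.093 × 10^6 m²
ΔV = 1.91 million m³ = 1.91 × 10^6 m³
Δh = ΔV / (Sy × A) = 1.91 × 10^6 m³ / (0.3 × 1.093 × 10^6 m²) = 5.827 m
Δh = 5.827 m = 19.12 ft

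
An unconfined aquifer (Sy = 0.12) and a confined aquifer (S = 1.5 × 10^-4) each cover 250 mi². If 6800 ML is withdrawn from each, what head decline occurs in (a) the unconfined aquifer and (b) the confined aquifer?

A = 250 mi² = 6.475 × 10^8 m²
ΔV = 6800 ML = 6.8 × 10^6 m³
Unconfined: Δh_u = ΔV/(Sy·A) = 6.8 × 10^6/(0.12 × 6.475 × 10^8) = 0.08752 m
Confined: Δh_c = ΔV/(S·A) = 6.8 × 10^6/(1.5 × 10^-4 × 6.475 × 10^8) = 70.01 m

Δh_u ≈ 0.0875 m; Δh_c ≈ 70 m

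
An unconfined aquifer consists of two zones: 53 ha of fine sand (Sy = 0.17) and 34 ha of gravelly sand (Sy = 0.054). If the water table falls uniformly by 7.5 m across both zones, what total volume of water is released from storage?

A₁ = 53 ha = 5.3 × 10^5 m²; A₂ = 34 ha = 3.4 × 10^5 m²
ΔV₁ = 0.17 × 5.3 × 10^5 × 7.5 = 6.758 × 10^5 m³
ΔV₂ = 0.054 × 3.4 × 10^5 × 7.5 = 1.377 × 10^5 m³
ΔV = ΔV₁ + ΔV₂ = 8.134 × 10^5 m³

ΔV ≈ 8.13 × 10^5 m³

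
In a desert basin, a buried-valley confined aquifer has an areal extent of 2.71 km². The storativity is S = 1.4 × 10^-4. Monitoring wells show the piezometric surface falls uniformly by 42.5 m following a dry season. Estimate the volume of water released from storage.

ΔV ≈ 16100 m³

A = 2.71 km² = 2.71 × 10^6 m²
ΔV = S × A × Δh = 1.4 × 10^-4 × 2.71 × 10^6 m² × 42.5 m = 16120 m³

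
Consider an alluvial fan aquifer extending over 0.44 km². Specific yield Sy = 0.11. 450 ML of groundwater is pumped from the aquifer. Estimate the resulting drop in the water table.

A = 0.44 km² = 4.4 × 10^5 m²
ΔV = 450 ML = 4.5 × 10^5 m³
Δh = ΔV / (Sy × A) = 4.5 × 10^5 m³ / (0.11 × 4.4 × 10^5 m²) = 9.298 m

Δh ≈ 9.3 m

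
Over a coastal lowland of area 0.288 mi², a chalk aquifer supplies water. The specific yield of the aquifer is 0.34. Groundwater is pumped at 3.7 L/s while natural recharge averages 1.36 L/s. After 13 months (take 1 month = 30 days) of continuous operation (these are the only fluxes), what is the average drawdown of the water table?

A = 0.288 mi² = 7.459 × 10^5 m²
Net abstraction = 3.7 − 1.36 = 2.34 L/s
Q_net = 2.34 L/s = 202.2 m³/d
t = 13 months = 390 d
ΔV = Q × t = 202.2 m³/d × 390 d = 78850 m³
Δh = ΔV / (Sy × A) = 78850 / (0.34 × 7.459 × 10^5) = 0.3109 m

Δh ≈ 0.311 m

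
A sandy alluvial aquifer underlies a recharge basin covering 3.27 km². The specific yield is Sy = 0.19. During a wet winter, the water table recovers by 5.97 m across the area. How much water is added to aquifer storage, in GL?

A = 3.27 km² = 3.27 × 10^6 m²
ΔV = Sy × A × Δh = 0.19 × 3.27 × 10^6 m² × 5.97 m = 3.709 × 10^6 m³
ΔV = 3.709 × 10^6 m³ = 3.709 GL

ΔV ≈ 3.71 GL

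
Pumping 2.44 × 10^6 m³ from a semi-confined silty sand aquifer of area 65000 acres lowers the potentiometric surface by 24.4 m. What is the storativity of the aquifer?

S ≈ 3.8 × 10^-4

A = 65000 acres = 2.63 × 10^8 m²
S = ΔV / (A × Δh) = 2.44 × 10^6 m³ / (2.63 × 10^8 m² × 24.4 m) = 3.802 × 10^-4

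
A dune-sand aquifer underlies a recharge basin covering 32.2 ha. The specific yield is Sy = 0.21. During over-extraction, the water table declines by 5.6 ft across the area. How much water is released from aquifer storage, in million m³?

ΔV ≈ 0.115 million m³

A = 32.2 ha = 3.22 × 10^5 m²
Δh = 5.6 ft = 1.707 m
ΔV = Sy × A × Δh = 0.21 × 3.22 × 10^5 m² × 1.707 m = 1.154 × 10^5 m³
ΔV = 1.154 × 10^5 m³ = 0.1154 million m³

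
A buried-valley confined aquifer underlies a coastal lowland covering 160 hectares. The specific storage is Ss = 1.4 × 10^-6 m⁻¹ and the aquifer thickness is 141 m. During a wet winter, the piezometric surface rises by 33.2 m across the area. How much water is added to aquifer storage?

S = Ss × b = 1.4 × 10^-6 m⁻¹ × 141 m = 1.974 × 10^-4
A = 160 hectares = 1.6 × 10^6 m²
ΔV = S × A × Δh = 1.974 × 10^-4 × 1.6 × 10^6 m² × 33.2 m = 10490 m³

ΔV ≈ 10500 m³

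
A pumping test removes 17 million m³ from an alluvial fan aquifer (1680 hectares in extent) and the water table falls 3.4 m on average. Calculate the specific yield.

A = 1680 hectares = 1.68 × 10^7 m²
ΔV = 17 million m³ = 1.7 × 10^7 m³
Sy = ΔV / (A × Δh) = 1.7 × 10^7 m³ / (1.68 × 10^7 m² × 3.4 m) = 0.2976

Sy ≈ 0.3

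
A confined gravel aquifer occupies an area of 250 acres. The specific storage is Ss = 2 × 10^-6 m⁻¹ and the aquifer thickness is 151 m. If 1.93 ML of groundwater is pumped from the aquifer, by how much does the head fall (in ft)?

S = Ss × b = 2 × 10^-6 m⁻¹ × 151 m = 3.02 × 10^-4
A = 250 acres = 1.012 × 10^6 m²
ΔV = 1.93 ML = 1930 m³
Δh = ΔV / (S × A) = 1930 m³ / (3.02 × 10^-4 × 1.012 × 10^6 m²) = 6.317 m
Δh = 6.317 m = 20.72 ft

Δh ≈ 20.7 ft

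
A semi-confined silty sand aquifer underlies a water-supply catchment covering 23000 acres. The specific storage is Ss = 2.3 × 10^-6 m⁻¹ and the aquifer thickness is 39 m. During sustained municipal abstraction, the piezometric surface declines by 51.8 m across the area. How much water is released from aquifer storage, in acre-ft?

S = Ss × b = 2.3 × 10^-6 m⁻¹ × 39 m = 8.97 × 10^-5
A = 23000 acres = 9.308 × 10^7 m²
ΔV = S × A × Δh = 8.97 × 10^-5 × 9.308 × 10^7 m² × 51.8 m = 4.325 × 10^5 m³
ΔV = 4.325 × 10^5 m³ = 350.6 acre-ft

ΔV ≈ 351 acre-ft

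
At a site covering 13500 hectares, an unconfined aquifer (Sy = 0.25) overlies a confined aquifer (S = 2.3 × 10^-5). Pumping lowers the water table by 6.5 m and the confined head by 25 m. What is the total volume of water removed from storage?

ΔV ≈ 2.19 × 10^8 m³

A = 13500 hectares = 1.35 × 10^8 m²
Unconfined: ΔV_u = Sy × A × Δh_u = 0.25 × 1.35 × 10^8 × 6.5 = 2.194 × 10^8 m³
Confined: ΔV_c = S × A × Δh_c = 2.3 × 10^-5 × 1.35 × 10^8 × 25 = 77620 m³
Total ΔV = 2.194 × 10^8 + 77620 = 2.195 × 10^8 m³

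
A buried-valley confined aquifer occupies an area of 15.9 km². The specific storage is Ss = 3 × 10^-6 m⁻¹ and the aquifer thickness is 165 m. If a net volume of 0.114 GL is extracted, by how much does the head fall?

Δh ≈ 14.5 m

S = Ss × b = 3 × 10^-6 m⁻¹ × 165 m = 4.95 × 10^-4
A = 15.9 km² = 1.59 × 10^7 m²
ΔV = 0.114 GL = 1.14 × 10^5 m³
Δh = ΔV / (S × A) = 1.14 × 10^5 m³ / (4.95 × 10^-4 × 1.59 × 10^7 m²) = 14.48 m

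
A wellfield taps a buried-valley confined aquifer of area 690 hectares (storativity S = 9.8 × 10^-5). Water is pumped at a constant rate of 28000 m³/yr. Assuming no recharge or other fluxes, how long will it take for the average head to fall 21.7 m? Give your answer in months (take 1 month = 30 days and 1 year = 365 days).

t ≈ 6.38 months

A = 690 hectares = 6.9 × 10^6 m²
ΔV = S × A × Δh = 9.8 × 10^-5 × 6.9 × 10^6 × 21.7 = 14670 m³
Q = 28000 m³/yr = 76.71 m³/d
t = ΔV / Q = 14670 m³ / 76.71 m³/d = 191.3 d
t = 191.3 d ≈ 6.376 months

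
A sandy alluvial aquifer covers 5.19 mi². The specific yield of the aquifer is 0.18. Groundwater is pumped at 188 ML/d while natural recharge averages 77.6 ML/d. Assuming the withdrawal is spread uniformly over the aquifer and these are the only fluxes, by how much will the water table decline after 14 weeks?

Δh ≈ 4.47 m

A = 5.19 mi² = 1.344 × 10^7 m²
Net abstraction = 188 − 77.6 = 110.4 ML/d
Q_net = 110.4 ML/d = 1.104 × 10^5 m³/d
t = 14 weeks = 98 d
ΔV = Q × t = 1.104 × 10^5 m³/d × 98 d = 1.082 × 10^7 m³
Δh = ΔV / (Sy × A) = 1.082 × 10^7 / (0.18 × 1.344 × 10^7) = 4.472 m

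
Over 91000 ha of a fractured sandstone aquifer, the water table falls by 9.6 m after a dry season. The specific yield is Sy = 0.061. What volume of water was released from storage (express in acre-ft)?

ΔV ≈ 4.32 × 10^5 acre-ft

A = 91000 ha = 9.1 × 10^8 m²
ΔV = Sy × A × Δh = 0.061 × 9.1 × 10^8 m² × 9.6 m = 5.329 × 10^8 m³
ΔV = 5.329 × 10^8 m³ = 4.32 × 10^5 acre-ft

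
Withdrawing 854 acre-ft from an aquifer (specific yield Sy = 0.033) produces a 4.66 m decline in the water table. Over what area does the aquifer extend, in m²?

A ≈ 6.85 × 10^6 m²

ΔV = 854 acre-ft = 1.053 × 10^6 m³
A = ΔV / (Sy × Δh) = 1.053 × 10^6 / (0.033 × 4.66) = 6.85 × 10^6 m²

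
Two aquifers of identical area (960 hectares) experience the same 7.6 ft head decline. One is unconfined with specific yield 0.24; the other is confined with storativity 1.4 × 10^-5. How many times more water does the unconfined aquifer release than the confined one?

A = 960 hectares = 9.6 × 10^6 m²
Δh = 7.6 ft = 2.316 m
Unconfined: ΔV_u = Sy × A × Δh = 0.24 × 9.6 × 10^6 × 2.316 = 5.337 × 10^6 m³
Confined: ΔV_c = S × A × Δh = 1.4 × 10^-5 × 9.6 × 10^6 × 2.316 = 311.3 m³
Ratio = ΔV_u / ΔV_c = Sy / S = 0.24 / 1.4 × 10^-5 = 17140

ΔV_u / ΔV_c ≈ 17100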